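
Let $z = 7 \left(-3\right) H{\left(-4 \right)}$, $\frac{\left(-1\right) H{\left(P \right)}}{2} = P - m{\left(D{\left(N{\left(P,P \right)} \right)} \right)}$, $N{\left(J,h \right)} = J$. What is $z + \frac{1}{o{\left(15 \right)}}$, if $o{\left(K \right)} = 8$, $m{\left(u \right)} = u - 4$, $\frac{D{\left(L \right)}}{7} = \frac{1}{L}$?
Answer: $\frac{589}{8} \approx 73.625$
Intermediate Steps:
$D{\left(L \right)} = \frac{7}{L}$
$m{\left(u \right)} = -4 + u$
$H{\left(P \right)} = -8 - 2 P + \frac{14}{P}$ ($H{\left(P \right)} = - 2 \left(P - \left(-4 + \frac{7}{P}\right)\right) = - 2 \left(P + \left(4 - \frac{7}{P}\right)\right) = - 2 \left(4 + P - \frac{7}{P}\right) = -8 - 2 P + \frac{14}{P}$)
$z = \frac{147}{2}$ ($z = 7 \left(-3\right) \left(-8 - -8 + \frac{14}{-4}\right) = - 21 \left(-8 + 8 + 14 \left(- \frac{1}{4}\right)\right) = - 21 \left(-8 + 8 - \frac{7}{2}\right) = \left(-21\right) \left(- \frac{7}{2}\right) = \frac{147}{2} \approx 73.5$)
$z + \frac{1}{o{\left(15 \right)}} = \frac{147}{2} + \frac{1}{8} = \frac{589}{8}$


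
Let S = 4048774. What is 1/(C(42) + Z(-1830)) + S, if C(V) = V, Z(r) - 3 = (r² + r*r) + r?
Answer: 27110651435611/6696015 ≈ 4.0488e+6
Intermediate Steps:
Z(r) = 3 + r + 2*r² (Z(r) = 3 + ((r² + r*r) + r) = 3 + ((r² + r²) + r) = 3 + (2*r² + r) = 3 + (r + 2*r²) = 3 + r + 2*r²)
1/(C(42) + Z(-1830)) + S = 1/(42 + (3 - 1830 + 2*(-1830)²)) + 4048774 = 1/(42 + (3 - 1830 + 2*3348900)) + 4048774 = 1/(42 + (3 - 1830 + 6697800)) + 4048774 = 1/(42 + 6695973) + 4048774 = 1/6696015 + 4048774 = 27110651435611/6696015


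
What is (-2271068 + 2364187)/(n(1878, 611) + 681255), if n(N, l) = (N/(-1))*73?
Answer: 93119/544161 ≈ 0.17112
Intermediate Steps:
n(N, l) = -73*N (n(N, l) = (N*(-1))*73 = -N*73 = -73*N)
(-2271068 + 2364187)/(n(1878, 611) + 681255) = (-2271068 + 2364187)/(-73*1878 + 681255) = 93119/(-137094 + 681255) = 93119/544161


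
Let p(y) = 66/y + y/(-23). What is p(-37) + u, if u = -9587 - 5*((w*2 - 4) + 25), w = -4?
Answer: -8214001/851 ≈ -9652.2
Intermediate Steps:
p(y) = 66/y - y/23 (p(y) = 66/y + y*(-1/23) = 66/y - y/23)
u = -9652 (u = -9587 - 5*((-4*2 - 4) + 25) = -9587 - 5*((-8 - 4) + 25) = -9587 - 5*(-12 + 25) = -9587 - 5*13 = -9587 - 65 = -9652)
p(-37) + u = (66/(-37) - 1/23*(-37)) - 9652 = (66*(-1/37) + 37/23) - 9652 = (-66/37 + 37/23) - 9652 = -149/851 - 9652 = -8214001/851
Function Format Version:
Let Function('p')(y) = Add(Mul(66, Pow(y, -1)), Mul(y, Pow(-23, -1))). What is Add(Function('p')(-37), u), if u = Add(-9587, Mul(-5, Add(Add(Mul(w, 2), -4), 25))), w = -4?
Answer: Rational(-8214001, 851) ≈ -9652.2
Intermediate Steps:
Function('p')(y) = Add(Mul(66, Pow(y, -1)), Mul(Rational(-1, 23), y)) (Function('p')(y) = Add(Mul(66, Pow(y, -1)), Mul(y, Rational(-1, 23))) = Add(Mul(66, Pow(y, -1)), Mul(Rational(-1, 23), y)))
u = -9652 (u = Add(-9587, Mul(-5, Add(Add(Mul(-4, 2), -4), 25))) = Add(-9587, Mul(-5, Add(Add(-8, -4), 25))) = Add(-9587, Mul(-5, Add(-12, 25))) = Add(-9587, Mul(-5, 13)) = Add(-9587, -65) = -9652)
Add(Function('p')(-37), u) = Add(Add(Mul(66, Pow(-37, -1)), Mul(Rational(-1, 23), -37)), -9652) = Add(Add(Mul(66, Rational(-1, 37)), Rational(37, 23)), -9652) = Add(Add(Rational(-66, 37), Rational(37, 23)), -9652) = Add(Rational(-149, 851), -9652) = Rational(-8214001, 851)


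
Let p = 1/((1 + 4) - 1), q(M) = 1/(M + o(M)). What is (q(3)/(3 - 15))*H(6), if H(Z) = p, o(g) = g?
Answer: -1/288 ≈ -0.0034722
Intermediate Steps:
q(M) = 1/(2*M) (q(M) = 1/(M + M) = 1/(2*M))
p = ¼ (p = 1/(5 - 1) = 1/4 = ¼ ≈ 0.25000)
H(Z) = ¼
(q(3)/(3 - 15))*H(6) = (((½)/3)/(3 - 15))*(¼) = (((½)*(⅓))/(-12))*(¼) = ((⅙)*(-1/12))*(¼) = -1/72*¼ = -1/288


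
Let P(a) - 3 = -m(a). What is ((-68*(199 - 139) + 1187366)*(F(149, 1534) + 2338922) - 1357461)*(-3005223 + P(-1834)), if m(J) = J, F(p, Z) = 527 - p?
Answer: -8313551396762799854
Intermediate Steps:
P(a) = 3 - a
((-68*(199 - 139) + 1187366)*(F(149, 1534) + 2338922) - 1357461)*(-3005223 + P(-1834)) = ((-68*(199 - 139) + 1187366)*((527 - 1*149) + 2338922) - 1357461)*(-3005223 + (3 - 1*(-1834))) = ((-68*60 + 1187366)*((527 - 149) + 2338922) - 1357461)*(-3005223 + (3 + 1834)) = ((-4080 + 1187366)*(378 + 2338922) - 1357461)*(-3005223 + 1837) = (1183286*2339300 - 1357461)*(-3003386) = (2768060939800 - 1357461)*(-3003386) = 2768059582339*(-3003386) = -8313551396762799854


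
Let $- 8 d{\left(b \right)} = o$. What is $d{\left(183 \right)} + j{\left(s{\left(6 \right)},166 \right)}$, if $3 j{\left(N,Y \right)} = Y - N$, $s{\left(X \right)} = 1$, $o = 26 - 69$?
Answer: $\frac{483}{8} \approx 60.375$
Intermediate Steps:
$o = -43$
$d{\left(b \right)} = \frac{43}{8}$ ($d{\left(b \right)} = \left(- \frac{1}{8}\right) \left(-43\right) = \frac{43}{8}$)
$j{\left(N,Y \right)} = - \frac{N}{3} + \frac{Y}{3}$ ($j{\left(N,Y \right)} = \frac{Y - N}{3} = - \frac{N}{3} + \frac{Y}{3}$)
$d{\left(183 \right)} + j{\left(s{\left(6 \right)},166 \right)} = \frac{43}{8} + \left(\left(- \frac{1}{3}\right) 1 + \frac{1}{3} \cdot 166\right) = \frac{43}{8} + \left(- \frac{1}{3} + \frac{166}{3}\right) = \frac{43}{8} + 55 = \frac{483}{8}$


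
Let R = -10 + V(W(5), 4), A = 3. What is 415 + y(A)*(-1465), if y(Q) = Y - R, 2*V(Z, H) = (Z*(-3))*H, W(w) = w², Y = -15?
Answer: -212010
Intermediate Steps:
V(Z, H) = -3*H*Z/2 (V(Z, H) = ((Z*(-3))*H)/2 = ((-3*Z)*H)/2 = (-3*H*Z)/2 = -3*H*Z/2)
R = -160 (R = -10 - 3/2*4*5² = -10 - 3/2*4*25 = -10 - 150 = -160)
y(Q) = 145 (y(Q) = -15 - 1*(-160) = -15 + 160 = 145)
415 + y(A)*(-1465) = 415 + 145*(-1465) = 415 - 212425 = -212010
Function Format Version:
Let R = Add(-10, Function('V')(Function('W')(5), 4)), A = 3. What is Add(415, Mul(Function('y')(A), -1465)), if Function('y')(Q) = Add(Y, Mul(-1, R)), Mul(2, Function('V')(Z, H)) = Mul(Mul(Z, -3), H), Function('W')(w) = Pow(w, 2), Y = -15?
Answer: -212010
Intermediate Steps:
Function('V')(Z, H) = Mul(Rational(-3, 2), H, Z) (Function('V')(Z, H) = Mul(Rational(1, 2), Mul(Mul(Z, -3), H)) = Mul(Rational(1, 2), Mul(Mul(-3, Z), H)) = Mul(Rational(1, 2), Mul(-3, H, Z)) = Mul(Rational(-3, 2), H, Z))
R = -160 (R = Add(-10, Mul(Rational(-3, 2), 4, Pow(5, 2))) = Add(-10, Mul(Rational(-3, 2), 4, 25)) = Add(-10, -150) = -160)
Function('y')(Q) = 145 (Function('y')(Q) = Add(-15, Mul(-1, -160)) = Add(-15, 160) = 145)
Add(415, Mul(Function('y')(A), -1465)) = Add(415, Mul(145, -1465)) = Add(415, -212425) = -212010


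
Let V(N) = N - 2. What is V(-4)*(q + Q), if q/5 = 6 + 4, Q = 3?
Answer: -318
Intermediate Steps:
q = 50 (q = 5*(6 + 4) = 5*10 = 50)
V(N) = -2 + N
V(-4)*(q + Q) = (-2 - 4)*(50 + 3) = -6*53 = -318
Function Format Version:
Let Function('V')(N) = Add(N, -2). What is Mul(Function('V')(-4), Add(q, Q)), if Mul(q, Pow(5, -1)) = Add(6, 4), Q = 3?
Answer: -318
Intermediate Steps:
q = 50 (q = Mul(5, Add(6, 4)) = Mul(5, 10) = 50)
Function('V')(N) = Add(-2, N)
Mul(Function('V')(-4), Add(q, Q)) = Mul(Add(-2, -4), Add(50, 3)) = Mul(-6, 53) = -318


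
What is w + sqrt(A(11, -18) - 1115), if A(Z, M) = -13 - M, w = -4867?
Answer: -4867 + I*sqrt(1110) ≈ -4867.0 + 33.317*I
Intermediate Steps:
w + sqrt(A(11, -18) - 1115) = -4867 + sqrt((-13 - 1*(-18)) - 1115) = -4867 + sqrt((-13 + 18) - 1115) = -4867 + sqrt(5 - 1115) = -4867 + sqrt(-1110) = -4867 + I*sqrt(1110)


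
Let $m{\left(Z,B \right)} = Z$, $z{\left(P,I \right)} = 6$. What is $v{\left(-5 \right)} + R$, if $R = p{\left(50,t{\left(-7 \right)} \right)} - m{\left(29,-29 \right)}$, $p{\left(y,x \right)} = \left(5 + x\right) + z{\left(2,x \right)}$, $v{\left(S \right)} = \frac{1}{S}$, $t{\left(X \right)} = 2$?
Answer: $- \frac{81}{5} \approx -16.2$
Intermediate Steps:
$p{\left(y,x \right)} = 11 + x$ ($p{\left(y,x \right)} = \left(5 + x\right) + 6 = 11 + x$)
$R = -16$ ($R = \left(11 + 2\right) - 29 = 13 - 29 = -16$)
$v{\left(-5 \right)} + R = \frac{1}{-5} - 16 = - \frac{1}{5} - 16 = - \frac{81}{5}$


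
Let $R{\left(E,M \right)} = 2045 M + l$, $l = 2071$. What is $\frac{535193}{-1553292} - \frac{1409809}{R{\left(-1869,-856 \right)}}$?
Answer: $\frac{1254087375571}{2715851844108} \approx 0.46177$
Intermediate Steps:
$R{\left(E,M \right)} = 2071 + 2045 M$ ($R{\left(E,M \right)} = 2045 M + 2071 = 2071 + 2045 M$)
$\frac{535193}{-1553292} - \frac{1409809}{R{\left(-1869,-856 \right)}} = \frac{535193}{-1553292} - \frac{1409809}{2071 + 2045 \left(-856\right)} = 535193 \left(- \frac{1}{1553292}\right) - \frac{1409809}{2071 - 1750520} = - \frac{535193}{1553292} - \frac{1409809}{-1748449} = - \frac{535193}{1553292} - - \frac{1409809}{1748449} = - \frac{535193}{1553292} + \frac{1409809}{1748449} = \frac{1254087375571}{2715851844108}$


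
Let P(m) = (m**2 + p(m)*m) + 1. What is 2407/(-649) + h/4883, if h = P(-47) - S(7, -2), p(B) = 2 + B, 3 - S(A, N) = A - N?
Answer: -8942562/3169067 ≈ -2.8218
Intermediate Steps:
S(A, N) = 3 + N - A (S(A, N) = 3 - (A - N) = 3 + (N - A) = 3 + N - A)
P(m) = 1 + m**2 + m*(2 + m) (P(m) = (m**2 + (2 + m)*m) + 1 = (m**2 + m*(2 + m)) + 1 = 1 + m**2 + m*(2 + m))
h = 4331 (h = (1 + (-47)**2 - 47*(2 - 47)) - (3 - 2 - 1*7) = (1 + 2209 - 47*(-45)) - (3 - 2 - 7) = (1 + 2209 + 2115) - 1*(-6) = 4325 + 6 = 4331)
2407/(-649) + h/4883 = 2407/(-649) + 4331/4883 = 2407*(-1/649) + 4331*(1/4883) = -2407/649 + 4331/4883 = -8942562/3169067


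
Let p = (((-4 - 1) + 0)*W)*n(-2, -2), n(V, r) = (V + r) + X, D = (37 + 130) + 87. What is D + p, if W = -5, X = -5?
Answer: 29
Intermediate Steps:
D = 254 (D = 167 + 87 = 254)
n(V, r) = -5 + V + r (n(V, r) = (V + r) - 5 = -5 + V + r)
p = -225 (p = (((-4 - 1) + 0)*(-5))*(-5 - 2 - 2) = ((-5 + 0)*(-5))*(-9) = -5*(-5)*(-9) = 25*(-9) = -225)
D + p = 254 - 225 = 29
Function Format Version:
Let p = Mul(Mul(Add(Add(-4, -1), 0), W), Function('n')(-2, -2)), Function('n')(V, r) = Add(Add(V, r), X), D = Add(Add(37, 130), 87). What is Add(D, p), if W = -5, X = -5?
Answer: 29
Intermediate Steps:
D = 254 (D = Add(167, 87) = 254)
Function('n')(V, r) = Add(-5, V, r) (Function('n')(V, r) = Add(Add(V, r), -5) = Add(-5, V, r))
p = -225 (p = Mul(Mul(Add(Add(-4, -1), 0), -5), Add(-5, -2, -2)) = Mul(Mul(Add(-5, 0), -5), -9) = Mul(Mul(-5, -5), -9) = Mul(25, -9) = -225)
Add(D, p) = Add(254, -225) = 29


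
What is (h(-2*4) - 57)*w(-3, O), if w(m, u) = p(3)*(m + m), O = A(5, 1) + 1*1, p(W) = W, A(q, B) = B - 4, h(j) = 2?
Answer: 990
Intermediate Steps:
A(q, B) = -4 + B
O = -2 (O = (-4 + 1) + 1*1 = -3 + 1 = -2)
w(m, u) = 6*m (w(m, u) = 3*(m + m) = 3*(2*m) = 6*m)
(h(-2*4) - 57)*w(-3, O) = (2 - 57)*(6*(-3)) = -55*(-18) = 990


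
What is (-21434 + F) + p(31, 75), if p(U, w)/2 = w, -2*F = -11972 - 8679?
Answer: -21917/2 ≈ -10959.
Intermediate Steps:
F = 20651/2 (F = -(-11972 - 8679)/2 = -1/2*(-20651) = 20651/2 ≈ 10326.)
p(U, w) = 2*w
(-21434 + F) + p(31, 75) = (-21434 + 20651/2) + 2*75 = -22217/2 + 150 = -21917/2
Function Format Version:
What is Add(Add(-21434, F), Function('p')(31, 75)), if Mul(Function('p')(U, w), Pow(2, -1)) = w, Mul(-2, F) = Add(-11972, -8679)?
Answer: Rational(-21917, 2) ≈ -10959.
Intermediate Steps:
F = Rational(20651, 2) (F = Mul(Rational(-1, 2), Add(-11972, -8679)) = Mul(Rational(-1, 2), -20651) = Rational(20651, 2) ≈ 10326.)
Function('p')(U, w) = Mul(2, w)
Add(Add(-21434, F), Function('p')(31, 75)) = Add(Add(-21434, Rational(20651, 2)), Mul(2, 75)) = Add(Rational(-22217, 2), 150) = Rational(-21917, 2)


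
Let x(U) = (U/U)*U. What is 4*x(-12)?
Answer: -48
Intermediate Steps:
x(U) = U (x(U) = 1*U = U)
4*x(-12) = 4*(-12) = -48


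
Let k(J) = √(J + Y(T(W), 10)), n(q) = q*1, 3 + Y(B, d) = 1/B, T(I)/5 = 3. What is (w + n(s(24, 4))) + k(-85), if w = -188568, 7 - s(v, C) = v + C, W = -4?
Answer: -188589 + I*√19785/15 ≈ -1.8859e+5 + 9.3773*I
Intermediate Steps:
s(v, C) = 7 - C - v (s(v, C) = 7 - (v + C) = 7 - (C + v) = 7 + (-C - v) = 7 - C - v)
T(I) = 15 (T(I) = 5*3 = 15)
Y(B, d) = -3 + 1/B
n(q) = q
k(J) = √(-44/15 + J) (k(J) = √(J + (-3 + 1/15)) = √(J - 44/15) = √(-44/15 + J))
(w + n(s(24, 4))) + k(-85) = (-188568 + (7 - 1*4 - 1*24)) + √(-660 + 225*(-85))/15 = (-188568 + (7 - 4 - 24)) + √(-660 - 19125)/15 = (-188568 - 21) + √(-19785)/15 = -188589 + (I*√19785)/15 = -188589 + I*√19785/15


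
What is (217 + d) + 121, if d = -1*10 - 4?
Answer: 324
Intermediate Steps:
d = -14 (d = -10 - 4 = -14)
(217 + d) + 121 = (217 - 14) + 121 = 203 + 121 = 324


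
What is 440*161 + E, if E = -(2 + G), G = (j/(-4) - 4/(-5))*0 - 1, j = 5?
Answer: 70839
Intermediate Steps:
G = -1 (G = (5/(-4) - 4/(-5))*0 - 1 = (5*(-¼) - 4*(-⅕))*0 - 1 = (-5/4 + ⅘)*0 - 1 = -9/20*0 - 1 = 0 - 1 = -1)
E = -1 (E = -(2 - 1) = -1*1 = -1)
440*161 + E = 440*161 - 1 = 70840 - 1 = 70839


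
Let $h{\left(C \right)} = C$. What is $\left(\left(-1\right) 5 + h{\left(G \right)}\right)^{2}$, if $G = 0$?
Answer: $25$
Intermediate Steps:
$\left(\left(-1\right) 5 + h{\left(G \right)}\right)^{2} = \left(\left(-1\right) 5 + 0\right)^{2} = \left(-5 + 0\right)^{2} = \left(-5\right)^{2} = 25$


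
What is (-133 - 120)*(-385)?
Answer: 97405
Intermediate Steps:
(-133 - 120)*(-385) = -253*(-385) = 97405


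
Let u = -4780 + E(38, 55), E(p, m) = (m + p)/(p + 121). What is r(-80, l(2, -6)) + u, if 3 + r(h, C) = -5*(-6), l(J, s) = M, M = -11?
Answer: -251878/53 ≈ -4752.4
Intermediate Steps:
l(J, s) = -11
r(h, C) = 27 (r(h, C) = -3 - 5*(-6) = -3 + 30 = 27)
E(p, m) = (m + p)/(121 + p)
u = -253309/53 (u = -4780 + (55 + 38)/(121 + 38) = -4780 + 93/159 = -4780 + (1/159)*93 = -4780 + 31/53 = -253309/53 ≈ -4779.4)
r(-80, l(2, -6)) + u = 27 - 253309/53 = -251878/53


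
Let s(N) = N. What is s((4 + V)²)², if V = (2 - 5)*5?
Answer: 14641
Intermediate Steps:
V = -15 (V = -3*5 = -15)
s((4 + V)²)² = ((4 - 15)²)² = ((-11)²)² = 121² = 14641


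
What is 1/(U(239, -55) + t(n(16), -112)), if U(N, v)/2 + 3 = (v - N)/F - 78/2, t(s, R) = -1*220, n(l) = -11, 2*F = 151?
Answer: -151/47080 ≈ -0.0032073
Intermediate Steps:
F = 151/2 (F = (½)*151 = 151/2 ≈ 75.500)
t(s, R) = -220
U(N, v) = -84 - 4*N/151 + 4*v/151 (U(N, v) = -6 + 2*((v - N)/(151/2) - 78/2) = -6 + 2*((v - N)*(2/151) - 78*½) = -6 + 2*((-2*N/151 + 2*v/151) - 39) = -6 + 2*(-39 - 2*N/151 + 2*v/151) = -6 + (-78 - 4*N/151 + 4*v/151) = -84 - 4*N/151 + 4*v/151)
1/(U(239, -55) + t(n(16), -112)) = 1/((-84 - 4/151*239 + (4/151)*(-55)) - 220) = 1/((-84 - 956/151 - 220/151) - 220) = 1/(-13860/151 - 220) = 1/(-47080/151) = -151/47080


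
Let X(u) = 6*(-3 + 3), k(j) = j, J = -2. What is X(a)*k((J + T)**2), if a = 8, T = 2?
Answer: 0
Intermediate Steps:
X(u) = 0 (X(u) = 6*0 = 0)
X(a)*k((J + T)**2) = 0*(-2 + 2)**2 = 0*0**2 = 0*0 = 0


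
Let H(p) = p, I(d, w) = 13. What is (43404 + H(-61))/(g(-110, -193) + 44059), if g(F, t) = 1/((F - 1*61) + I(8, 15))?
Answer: 6848194/6961321 ≈ 0.98375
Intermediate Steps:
g(F, t) = 1/(-48 + F) (g(F, t) = 1/((F - 1*61) + 13) = 1/((F - 61) + 13) = 1/((-61 + F) + 13) = 1/(-48 + F))
(43404 + H(-61))/(g(-110, -193) + 44059) = (43404 - 61)/(1/(-48 - 110) + 44059) = 43343/(1/(-158) + 44059) = 43343/(-1/158 + 44059) = 43343/(6961321/158) = 43343*(158/6961321) = 6848194/6961321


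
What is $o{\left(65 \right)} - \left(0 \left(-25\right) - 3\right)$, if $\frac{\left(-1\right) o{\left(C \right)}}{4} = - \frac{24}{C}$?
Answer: $\frac{291}{65} \approx 4.4769$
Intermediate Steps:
$o{\left(C \right)} = \frac{96}{C}$ ($o{\left(C \right)} = - 4 \left(- \frac{24}{C}\right) = \frac{96}{C}$)
$o{\left(65 \right)} - \left(0 \left(-25\right) - 3\right) = \frac{96}{65} - \left(0 \left(-25\right) - 3\right) = 96 \cdot \frac{1}{65} - \left(0 - 3\right) = \frac{96}{65} - -3 = \frac{96}{65} + 3 = \frac{291}{65}$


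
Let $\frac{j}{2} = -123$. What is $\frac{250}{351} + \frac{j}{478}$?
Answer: $\frac{16577}{83889} \approx 0.19761$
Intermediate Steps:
$j = -246$ ($j = 2 \left(-123\right) = -246$)
$\frac{250}{351} + \frac{j}{478} = \frac{250}{351} - \frac{246}{478} = 250 \cdot \frac{1}{351} - \frac{123}{239} = \frac{250}{351} - \frac{123}{239} = \frac{16577}{83889}$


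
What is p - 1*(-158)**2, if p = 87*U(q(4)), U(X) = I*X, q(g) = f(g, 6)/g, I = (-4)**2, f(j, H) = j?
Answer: -23572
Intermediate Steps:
I = 16
q(g) = 1 (q(g) = g/g = 1)
U(X) = 16*X
p = 1392 (p = 87*(16*1) = 87*16 = 1392)
p - 1*(-158)**2 = 1392 - 1*(-158)**2 = 1392 - 1*24964 = 1392 - 24964 = -23572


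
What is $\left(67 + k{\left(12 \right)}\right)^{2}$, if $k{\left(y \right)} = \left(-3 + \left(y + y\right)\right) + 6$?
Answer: $8836$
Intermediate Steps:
$k{\left(y \right)} = 3 + 2 y$ ($k{\left(y \right)} = \left(-3 + 2 y\right) + 6 = 3 + 2 y$)
$\left(67 + k{\left(12 \right)}\right)^{2} = \left(67 + \left(3 + 2 \cdot 12\right)\right)^{2} = \left(67 + \left(3 + 24\right)\right)^{2} = \left(67 + 27\right)^{2} = 94^{2} = 8836$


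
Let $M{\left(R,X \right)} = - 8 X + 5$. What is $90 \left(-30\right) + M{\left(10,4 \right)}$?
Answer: $-2727$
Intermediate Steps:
$M{\left(R,X \right)} = 5 - 8 X$
$90 \left(-30\right) + M{\left(10,4 \right)} = 90 \left(-30\right) + \left(5 - 32\right) = -2700 + \left(5 - 32\right) = -2700 - 27 = -2727$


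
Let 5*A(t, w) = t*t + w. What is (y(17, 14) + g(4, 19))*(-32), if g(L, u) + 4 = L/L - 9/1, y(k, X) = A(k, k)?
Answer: -7872/5 ≈ -1574.4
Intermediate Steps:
A(t, w) = w/5 + t**2/5 (A(t, w) = (t*t + w)/5 = (t**2 + w)/5 = (w + t**2)/5 = w/5 + t**2/5)
y(k, X) = k/5 + k**2/5
g(L, u) = -12 (g(L, u) = -4 + (L/L - 9/1) = -4 + (1 - 9*1) = -4 + (1 - 9) = -4 - 8 = -12)
(y(17, 14) + g(4, 19))*(-32) = ((1/5)*17*(1 + 17) - 12)*(-32) = ((1/5)*17*18 - 12)*(-32) = (306/5 - 12)*(-32) = (246/5)*(-32) = -7872/5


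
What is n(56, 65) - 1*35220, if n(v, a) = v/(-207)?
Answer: -7290596/207 ≈ -35220.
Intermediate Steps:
n(v, a) = -v/207 (n(v, a) = v*(-1/207) = -v/207)
n(56, 65) - 1*35220 = -1/207*56 - 1*35220 = -56/207 - 35220 = -7290596/207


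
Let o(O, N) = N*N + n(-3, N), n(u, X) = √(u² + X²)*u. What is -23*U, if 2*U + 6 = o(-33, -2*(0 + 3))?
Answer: -345 + 207*√5/2 ≈ -113.57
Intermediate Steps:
n(u, X) = u*√(X² + u²) (n(u, X) = √(X² + u²)*u = u*√(X² + u²))
o(O, N) = N² - 3*√(9 + N²) (o(O, N) = N*N - 3*√(N² + (-3)²) = N² - 3*√(N² + 9) = N² - 3*√(9 + N²))
U = 15 - 9*√5/2 (U = -3 + ((-2*(0 + 3))² - 3*√(9 + (-2*(0 + 3))²))/2 = -3 + ((-2*3)² - 3*√(9 + (-2*3)²))/2 = -3 + ((-6)² - 3*√(9 + (-6)²))/2 = -3 + (36 - 3*√(9 + 36))/2 = -3 + (36 - 9*√5)/2 = -3 + (18 - 9*√5/2) = 15 - 9*√5/2 ≈ 4.9377)
-23*U = -23*(15 - 9*√5/2) = -345 + 207*√5/2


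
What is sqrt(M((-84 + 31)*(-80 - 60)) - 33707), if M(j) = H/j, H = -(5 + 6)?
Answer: I*sqrt(463946539105)/3710 ≈ 183.59*I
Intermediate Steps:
H = -11 (H = -1*11 = -11)
M(j) = -11/j
sqrt(M((-84 + 31)*(-80 - 60)) - 33707) = sqrt(-11*1/((-84 + 31)*(-80 - 60)) - 33707) = sqrt(-11/((-53*(-140))) - 33707) = sqrt(-11/7420 - 33707) = sqrt(-250105951/7420) = I*sqrt(463946539105)/3710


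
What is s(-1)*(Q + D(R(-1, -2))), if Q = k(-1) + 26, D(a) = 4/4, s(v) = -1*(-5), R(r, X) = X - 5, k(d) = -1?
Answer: 130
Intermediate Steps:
R(r, X) = -5 + X
s(v) = 5
D(a) = 1 (D(a) = 4*(¼) = 1)
Q = 25 (Q = -1 + 26 = 25)
s(-1)*(Q + D(R(-1, -2))) = 5*(25 + 1) = 5*26 = 130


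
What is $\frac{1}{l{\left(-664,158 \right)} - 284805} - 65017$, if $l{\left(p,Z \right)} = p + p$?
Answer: $- \frac{18603509262}{286133} \approx -65017.0$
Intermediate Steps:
$l{\left(p,Z \right)} = 2 p$
$\frac{1}{l{\left(-664,158 \right)} - 284805} - 65017 = \frac{1}{2 \left(-664\right) - 284805} - 65017 = \frac{1}{-1328 - 284805} - 65017 = \frac{1}{-286133} - 65017 = - \frac{1}{286133} - 65017 = - \frac{18603509262}{286133}$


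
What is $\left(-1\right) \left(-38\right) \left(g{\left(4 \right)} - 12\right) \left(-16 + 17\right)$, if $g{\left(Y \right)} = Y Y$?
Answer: $152$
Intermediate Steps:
$g{\left(Y \right)} = Y^{2}$
$\left(-1\right) \left(-38\right) \left(g{\left(4 \right)} - 12\right) \left(-16 + 17\right) = \left(-1\right) \left(-38\right) \left(4^{2} - 12\right) \left(-16 + 17\right) = 38 \left(16 - 12\right) 1 = 38 \cdot 4 \cdot 1 = 38 \cdot 4 = 152$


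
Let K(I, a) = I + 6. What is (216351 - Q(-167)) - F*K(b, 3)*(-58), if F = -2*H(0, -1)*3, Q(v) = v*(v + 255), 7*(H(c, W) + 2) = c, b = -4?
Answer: 232439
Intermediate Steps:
H(c, W) = -2 + c/7
Q(v) = v*(255 + v)
K(I, a) = 6 + I
F = 12 (F = -2*(-2 + (⅐)*0)*3 = -2*(-2 + 0)*3 = -2*(-2)*3 = 4*3 = 12)
(216351 - Q(-167)) - F*K(b, 3)*(-58) = (216351 - (-167)*(255 - 167)) - 12*(6 - 4)*(-58) = (216351 - (-167)*88) - 12*2*(-58) = (216351 - 1*(-14696)) - 24*(-58) = (216351 + 14696) - 1*(-1392) = 231047 + 1392 = 232439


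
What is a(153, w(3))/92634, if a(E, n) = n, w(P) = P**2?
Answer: 3/30878 ≈ 9.7157e-5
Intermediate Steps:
a(153, w(3))/92634 = 3**2/92634 = 9*(1/92634) = 3/30878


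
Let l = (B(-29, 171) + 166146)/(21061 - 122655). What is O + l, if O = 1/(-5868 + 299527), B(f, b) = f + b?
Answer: -24415933099/14916996223 ≈ -1.6368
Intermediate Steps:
B(f, b) = b + f
l = -83144/50797 (l = ((171 - 29) + 166146)/(21061 - 122655) = (142 + 166146)/(-101594) = 166288*(-1/101594) = -83144/50797 ≈ -1.6368)
O = 1/293659 ≈ 3.4053e-6
O + l = 1/293659 - 83144/50797 = -24415933099/14916996223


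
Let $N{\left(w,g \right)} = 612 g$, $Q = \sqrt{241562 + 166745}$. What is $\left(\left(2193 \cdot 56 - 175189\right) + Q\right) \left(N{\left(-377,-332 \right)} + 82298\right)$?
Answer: $6332129566 - 120886 \sqrt{408307} \approx 6.2549 \cdot 10^{9}$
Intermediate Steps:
$Q = \sqrt{408307} \approx 638.99$
$\left(\left(2193 \cdot 56 - 175189\right) + Q\right) \left(N{\left(-377,-332 \right)} + 82298\right) = \left(\left(2193 \cdot 56 - 175189\right) + \sqrt{408307}\right) \left(612 \left(-332\right) + 82298\right) = \left(\left(122808 - 175189\right) + \sqrt{408307}\right) \left(-203184 + 82298\right) = \left(-52381 + \sqrt{408307}\right) \left(-120886\right) = 6332129566 - 120886 \sqrt{408307}$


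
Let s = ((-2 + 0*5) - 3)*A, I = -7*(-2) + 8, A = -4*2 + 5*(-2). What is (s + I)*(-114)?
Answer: -12768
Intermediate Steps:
A = -18 (A = -8 - 10 = -18)
I = 22 (I = 14 + 8 = 22)
s = 90 (s = ((-2 + 0*5) - 3)*(-18) = ((-2 + 0) - 3)*(-18) = (-2 - 3)*(-18) = -5*(-18) = 90)
(s + I)*(-114) = (90 + 22)*(-114) = 112*(-114) = -12768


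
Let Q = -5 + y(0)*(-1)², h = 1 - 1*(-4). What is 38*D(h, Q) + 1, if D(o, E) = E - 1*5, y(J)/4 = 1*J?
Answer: -379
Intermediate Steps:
h = 5 (h = 1 + 4 = 5)
y(J) = 4*J (y(J) = 4*(1*J) = 4*J)
Q = -5 (Q = -5 + (4*0)*(-1)² = -5 + 0*1 = -5 + 0 = -5)
D(o, E) = -5 + E (D(o, E) = E - 5 = -5 + E)
38*D(h, Q) + 1 = 38*(-5 - 5) + 1 = 38*(-10) + 1 = -380 + 1 = -379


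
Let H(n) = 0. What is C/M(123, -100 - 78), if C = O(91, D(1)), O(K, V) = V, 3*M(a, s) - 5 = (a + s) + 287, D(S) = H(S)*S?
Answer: 0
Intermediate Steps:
D(S) = 0 (D(S) = 0*S = 0)
M(a, s) = 292/3 + a/3 + s/3 (M(a, s) = 5/3 + ((a + s) + 287)/3 = 5/3 + (287 + a + s)/3 = 5/3 + (287/3 + a/3 + s/3) = 292/3 + a/3 + s/3)
C = 0
C/M(123, -100 - 78) = 0/(292/3 + (⅓)*123 + (-100 - 78)/3) = 0/(292/3 + 41 + (⅓)*(-178)) = 0/(292/3 + 41 - 178/3) = 0/79 = 0*(1/79) = 0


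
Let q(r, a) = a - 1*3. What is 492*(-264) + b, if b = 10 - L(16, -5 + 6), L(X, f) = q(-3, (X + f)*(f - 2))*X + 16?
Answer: -129574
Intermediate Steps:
q(r, a) = -3 + a (q(r, a) = a - 3 = -3 + a)
L(X, f) = 16 + X*(-3 + (-2 + f)*(X + f)) (L(X, f) = (-3 + (X + f)*(f - 2))*X + 16 = (-3 + (X + f)*(-2 + f))*X + 16 = (-3 + (-2 + f)*(X + f))*X + 16 = X*(-3 + (-2 + f)*(X + f)) + 16 = 16 + X*(-3 + (-2 + f)*(X + f)))
b = 314 (b = 10 - (16 - 1*16*(3 - (-5 + 6)**2 + 2*16 + 2*(-5 + 6) - 1*16*(-5 + 6))) = 10 - (16 - 1*16*(3 - 1*1**2 + 32 + 2*1 - 1*16*1)) = 10 - (16 - 1*16*(3 - 1*1 + 32 + 2 - 16)) = 10 - (16 - 1*16*(3 - 1 + 32 + 2 - 16)) = 10 - (16 - 1*16*20) = 10 - (16 - 320) = 10 - 1*(-304) = 10 + 304 = 314)
492*(-264) + b = 492*(-264) + 314 = -129888 + 314 = -129574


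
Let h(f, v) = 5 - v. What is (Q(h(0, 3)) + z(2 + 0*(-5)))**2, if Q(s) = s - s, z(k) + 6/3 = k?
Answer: 0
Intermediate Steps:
z(k) = -2 + k
Q(s) = 0
(Q(h(0, 3)) + z(2 + 0*(-5)))**2 = (0 + (-2 + (2 + 0*(-5))))**2 = (0 + (-2 + (2 + 0)))**2 = (0 + (-2 + 2))**2 = (0 + 0)**2 = 0**2 = 0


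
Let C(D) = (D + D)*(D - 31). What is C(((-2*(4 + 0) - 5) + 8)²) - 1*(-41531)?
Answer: 41231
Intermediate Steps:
C(D) = 2*D*(-31 + D) (C(D) = (2*D)*(-31 + D) = 2*D*(-31 + D))
C(((-2*(4 + 0) - 5) + 8)²) - 1*(-41531) = 2*((-2*(4 + 0) - 5) + 8)²*(-31 + ((-2*(4 + 0) - 5) + 8)²) - 1*(-41531) = 2*((-2*4 - 5) + 8)²*(-31 + ((-2*4 - 5) + 8)²) + 41531 = 2*((-8 - 5) + 8)²*(-31 + ((-8 - 5) + 8)²) + 41531 = 2*(-13 + 8)²*(-31 + (-13 + 8)²) + 41531 = 2*(-5)²*(-31 + (-5)²) + 41531 = 2*25*(-31 + 25) + 41531 = 2*25*(-6) + 41531 = -300 + 41531 = 41231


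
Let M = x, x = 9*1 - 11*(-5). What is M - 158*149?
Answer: -23478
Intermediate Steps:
x = 64 (x = 9 - 1*(-55) = 9 + 55 = 64)
M = 64
M - 158*149 = 64 - 158*149 = 64 - 23542 = -23478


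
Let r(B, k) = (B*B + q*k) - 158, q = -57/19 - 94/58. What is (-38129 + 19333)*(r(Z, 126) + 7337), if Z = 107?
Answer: -9836473088/29 ≈ -3.3919e+8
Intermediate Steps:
q = -134/29 (q = -57*1/19 - 94*1/58 = -3 - 47/29 = -134/29 ≈ -4.6207)
r(B, k) = -158 + B² - 134*k/29 (r(B, k) = (B*B - 134*k/29) - 158 = (B² - 134*k/29) - 158 = -158 + B² - 134*k/29)
(-38129 + 19333)*(r(Z, 126) + 7337) = (-38129 + 19333)*((-158 + 107² - 134/29*126) + 7337) = -18796*((-158 + 11449 - 16884/29) + 7337) = -18796*(310555/29 + 7337) = -18796*523328/29 = -9836473088/29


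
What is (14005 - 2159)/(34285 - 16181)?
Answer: 5923/9052 ≈ 0.65433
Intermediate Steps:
(14005 - 2159)/(34285 - 16181) = 11846/18104 = 11846*(1/18104) = 5923/9052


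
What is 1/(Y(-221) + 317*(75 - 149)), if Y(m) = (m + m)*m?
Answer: 1/74224 ≈ 1.3473e-5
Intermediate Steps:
Y(m) = 2*m² (Y(m) = (2*m)*m = 2*m²)
1/(Y(-221) + 317*(75 - 149)) = 1/(2*(-221)² + 317*(75 - 149)) = 1/(2*48841 + 317*(-74)) = 1/(97682 - 23458) = 1/74224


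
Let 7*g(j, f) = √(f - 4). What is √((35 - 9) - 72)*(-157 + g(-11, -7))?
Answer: I*√46*(-1099 + I*√11)/7 ≈ -3.2135 - 1064.8*I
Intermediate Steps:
g(j, f) = √(-4 + f)/7 (g(j, f) = √(f - 4)/7 = √(-4 + f)/7)
√((35 - 9) - 72)*(-157 + g(-11, -7)) = √((35 - 9) - 72)*(-157 + √(-4 - 7)/7) = √(26 - 72)*(-157 + √(-11)/7) = √(-46)*(-157 + (I*√11)/7) = (I*√46)*(-157 + I*√11/7) = I*√46*(-157 + I*√11/7)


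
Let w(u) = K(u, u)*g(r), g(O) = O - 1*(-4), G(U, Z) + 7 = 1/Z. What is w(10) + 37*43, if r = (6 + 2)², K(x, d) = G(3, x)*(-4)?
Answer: 17339/5 ≈ 3467.8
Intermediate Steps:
G(U, Z) = -7 + 1/Z
K(x, d) = 28 - 4/x (K(x, d) = (-7 + 1/x)*(-4) = 28 - 4/x)
r = 64 (r = 8² = 64)
g(O) = 4 + O (g(O) = O + 4 = 4 + O)
w(u) = 1904 - 272/u (w(u) = (28 - 4/u)*(4 + 64) = (28 - 4/u)*68 = 1904 - 272/u)
w(10) + 37*43 = (1904 - 272/10) + 37*43 = (1904 - 272*⅒) + 1591 = (1904 - 136/5) + 1591 = 9384/5 + 1591 = 17339/5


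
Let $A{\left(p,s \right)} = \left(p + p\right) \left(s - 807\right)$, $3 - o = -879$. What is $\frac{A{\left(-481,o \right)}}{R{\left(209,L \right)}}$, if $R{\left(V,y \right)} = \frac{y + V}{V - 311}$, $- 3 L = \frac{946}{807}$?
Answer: $\frac{17816865300}{505043} \approx 35278.0$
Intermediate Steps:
$o = 882$ ($o = 3 - -879 = 3 + 879 = 882$)
$L = - \frac{946}{2421}$ ($L = - \frac{946 \cdot \frac{1}{807}}{3} = \left(- \frac{1}{3}\right) \frac{946}{807} = - \frac{946}{2421} \approx -0.39075$)
$R{\left(V,y \right)} = \frac{V + y}{-311 + V}$
$A{\left(p,s \right)} = 2 p \left(-807 + s\right)$
$\frac{A{\left(-481,o \right)}}{R{\left(209,L \right)}} = \frac{2 \left(-481\right) \left(-807 + 882\right)}{\frac{1}{-311 + 209} \left(209 - \frac{946}{2421}\right)} = \frac{2 \left(-481\right) 75}{\frac{1}{-102} \cdot \frac{505043}{2421}} = - \frac{72150}{\left(- \frac{1}{102}\right) \frac{505043}{2421}} = - \frac{72150}{- \frac{505043}{246942}} = \left(-72150\right) \left(- \frac{246942}{505043}\right) = \frac{17816865300}{505043}$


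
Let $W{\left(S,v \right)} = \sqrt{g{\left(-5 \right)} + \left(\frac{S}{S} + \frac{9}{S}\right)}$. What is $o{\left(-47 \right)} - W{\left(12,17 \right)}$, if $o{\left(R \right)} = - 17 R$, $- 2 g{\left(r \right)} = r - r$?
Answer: $799 - \frac{\sqrt{7}}{2} \approx 797.68$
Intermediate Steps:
$g{\left(r \right)} = 0$ ($g{\left(r \right)} = - \frac{r - r}{2} = \left(- \frac{1}{2}\right) 0 = 0$)
$W{\left(S,v \right)} = \sqrt{1 + \frac{9}{S}}$ ($W{\left(S,v \right)} = \sqrt{0 + \left(\frac{S}{S} + \frac{9}{S}\right)} = \sqrt{0 + \left(1 + \frac{9}{S}\right)} = \sqrt{1 + \frac{9}{S}}$)
$o{\left(-47 \right)} - W{\left(12,17 \right)} = \left(-17\right) \left(-47\right) - \sqrt{\frac{9 + 12}{12}} = 799 - \sqrt{\frac{1}{12} \cdot 21} = 799 - \sqrt{\frac{7}{4}} = 799 - \frac{\sqrt{7}}{2}$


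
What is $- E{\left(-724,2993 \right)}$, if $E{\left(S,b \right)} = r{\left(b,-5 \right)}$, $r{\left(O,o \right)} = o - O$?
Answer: $2998$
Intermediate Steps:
$E{\left(S,b \right)} = -5 - b$
$- E{\left(-724,2993 \right)} = - (-5 - 2993) = \left(-1\right) \left(-2998\right) = 2998$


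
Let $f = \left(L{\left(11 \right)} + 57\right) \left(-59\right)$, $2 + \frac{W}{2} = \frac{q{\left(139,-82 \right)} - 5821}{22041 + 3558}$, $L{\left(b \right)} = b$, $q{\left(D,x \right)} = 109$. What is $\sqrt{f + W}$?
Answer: $\frac{4 i \sqrt{373017657}}{1219} \approx 63.375 i$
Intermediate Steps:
$W = - \frac{5420}{1219}$ ($W = -4 + 2 \frac{109 - 5821}{22041 + 3558} = -4 + 2 \frac{109 + \left(-6822 + 1001\right)}{25599} = -4 + 2 \left(109 - 5821\right) \frac{1}{25599} = -4 + 2 \left(\left(-5712\right) \frac{1}{25599}\right) = -4 + 2 \left(- \frac{272}{1219}\right) = -4 - \frac{544}{1219} = - \frac{5420}{1219} \approx -4.4463$)
$f = -4012$ ($f = \left(11 + 57\right) \left(-59\right) = 68 \left(-59\right) = -4012$)
$\sqrt{f + W} = \sqrt{-4012 - \frac{5420}{1219}} = \sqrt{- \frac{4896048}{1219}} = \frac{4 i \sqrt{373017657}}{1219}$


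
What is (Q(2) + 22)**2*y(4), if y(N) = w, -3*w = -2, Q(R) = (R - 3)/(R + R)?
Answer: 2523/8 ≈ 315.38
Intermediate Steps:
Q(R) = (-3 + R)/(2*R) (Q(R) = (-3 + R)/((2*R)) = (-3 + R)*(1/(2*R)) = (-3 + R)/(2*R))
w = 2/3 (w = -1/3*(-2) = 2/3 ≈ 0.66667)
y(N) = 2/3
(Q(2) + 22)**2*y(4) = ((1/2)*(-3 + 2)/2 + 22)**2*(2/3) = ((1/2)*(1/2)*(-1) + 22)**2*(2/3) = (-1/4 + 22)**2*(2/3) = (87/4)**2*(2/3) = (7569/16)*(2/3) = 2523/8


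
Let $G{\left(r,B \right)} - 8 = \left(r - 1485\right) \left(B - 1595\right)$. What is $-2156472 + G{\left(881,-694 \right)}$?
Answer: $-773908$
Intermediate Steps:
$G{\left(r,B \right)} = 8 + \left(-1595 + B\right) \left(-1485 + r\right)$ ($G{\left(r,B \right)} = 8 + \left(r - 1485\right) \left(B - 1595\right) = 8 + \left(-1485 + r\right) \left(-1595 + B\right) = 8 + \left(-1595 + B\right) \left(-1485 + r\right)$)
$-2156472 + G{\left(881,-694 \right)} = -2156472 - -1382564 = -2156472 + \left(2368583 - 1405195 + 1030590 - 611414\right) = -2156472 + 1382564 = -773908$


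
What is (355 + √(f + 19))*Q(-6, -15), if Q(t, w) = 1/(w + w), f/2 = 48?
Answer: -71/6 - √115/30 ≈ -12.191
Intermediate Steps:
f = 96 (f = 2*48 = 96)
Q(t, w) = 1/(2*w)
(355 + √(f + 19))*Q(-6, -15) = (355 + √(96 + 19))*((½)/(-15)) = (355 + √115)*((½)*(-1/15)) = (355 + √115)*(-1/30) = -71/6 - √115/30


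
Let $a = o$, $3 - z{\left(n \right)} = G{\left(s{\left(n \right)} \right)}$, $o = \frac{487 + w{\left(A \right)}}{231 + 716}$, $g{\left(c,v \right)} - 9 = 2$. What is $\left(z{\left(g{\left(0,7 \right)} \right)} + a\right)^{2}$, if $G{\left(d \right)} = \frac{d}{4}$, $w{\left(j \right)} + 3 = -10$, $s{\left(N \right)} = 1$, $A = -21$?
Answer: $\frac{151609969}{14348944} \approx 10.566$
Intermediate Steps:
$w{\left(j \right)} = -13$ ($w{\left(j \right)} = -3 - 10 = -13$)
$G{\left(d \right)} = \frac{d}{4}$ ($G{\left(d \right)} = d \frac{1}{4} = \frac{d}{4}$)
$g{\left(c,v \right)} = 11$ ($g{\left(c,v \right)} = 9 + 2 = 11$)
$o = \frac{474}{947}$ ($o = \frac{487 - 13}{231 + 716} = \frac{474}{947} \approx 0.50053$)
$z{\left(n \right)} = \frac{11}{4}$ ($z{\left(n \right)} = 3 - \frac{1}{4} \cdot 1 = 3 - \frac{1}{4} = \frac{11}{4}$)
$a = \frac{474}{947} \approx 0.50053$
$\left(z{\left(g{\left(0,7 \right)} \right)} + a\right)^{2} = \left(\frac{11}{4} + \frac{474}{947}\right)^{2} = \left(\frac{12313}{3788}\right)^{2} = \frac{151609969}{14348944}$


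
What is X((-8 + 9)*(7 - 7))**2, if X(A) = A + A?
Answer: 0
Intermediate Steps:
X(A) = 2*A
X((-8 + 9)*(7 - 7))**2 = (2*((-8 + 9)*(7 - 7)))**2 = (2*(1*0))**2 = (2*0)**2 = 0**2 = 0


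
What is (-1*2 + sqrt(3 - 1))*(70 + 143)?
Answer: -426 + 213*sqrt(2) ≈ -124.77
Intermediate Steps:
(-1*2 + sqrt(3 - 1))*(70 + 143) = (-2 + sqrt(2))*213 = -426 + 213*sqrt(2)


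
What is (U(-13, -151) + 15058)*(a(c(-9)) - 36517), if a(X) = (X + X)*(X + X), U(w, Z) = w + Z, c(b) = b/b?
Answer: -543824622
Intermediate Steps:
c(b) = 1
U(w, Z) = Z + w
a(X) = 4*X**2 (a(X) = (2*X)*(2*X) = 4*X**2)
(U(-13, -151) + 15058)*(a(c(-9)) - 36517) = ((-151 - 13) + 15058)*(4*1**2 - 36517) = (-164 + 15058)*(4*1 - 36517) = 14894*(4 - 36517) = 14894*(-36513) = -543824622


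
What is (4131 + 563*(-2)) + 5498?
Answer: 8503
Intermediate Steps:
(4131 + 563*(-2)) + 5498 = (4131 - 1126) + 5498 = 3005 + 5498 = 8503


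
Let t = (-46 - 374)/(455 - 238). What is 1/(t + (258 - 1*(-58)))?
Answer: 31/9736 ≈ 0.0031841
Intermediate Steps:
t = -60/31 (t = -420/217 = -420*1/217 = -60/31 ≈ -1.9355)
1/(t + (258 - 1*(-58))) = 1/(-60/31 + (258 - 1*(-58))) = 1/(-60/31 + (258 + 58)) = 1/(-60/31 + 316) = 1/(9736/31) = 31/9736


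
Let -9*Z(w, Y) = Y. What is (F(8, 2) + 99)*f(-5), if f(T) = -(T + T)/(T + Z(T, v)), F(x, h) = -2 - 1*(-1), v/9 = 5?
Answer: -98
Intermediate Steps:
v = 45 (v = 9*5 = 45)
Z(w, Y) = -Y/9
F(x, h) = -1 (F(x, h) = -2 + 1 = -1)
f(T) = -2*T/(-5 + T) (f(T) = -(T + T)/(T - ⅑*45) = -2*T/(T - 5) = -2*T/(-5 + T))
(F(8, 2) + 99)*f(-5) = (-1 + 99)*(-2*(-5)/(-5 - 5)) = 98*(-2*(-5)/(-10)) = 98*(-2*(-5)*(-⅒)) = 98*(-1) = -98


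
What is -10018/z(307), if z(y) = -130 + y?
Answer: -10018/177 ≈ -56.599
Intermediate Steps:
-10018/z(307) = -10018/(-130 + 307) = -10018/177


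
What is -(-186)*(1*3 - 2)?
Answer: 186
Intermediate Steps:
-(-186)*(1*3 - 2) = -(-186)*(3 - 2) = -(-186) = -93*(-2) = 186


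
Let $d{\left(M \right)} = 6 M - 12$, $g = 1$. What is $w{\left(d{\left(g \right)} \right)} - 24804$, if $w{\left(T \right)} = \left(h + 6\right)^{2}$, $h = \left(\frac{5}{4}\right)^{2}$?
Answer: $- \frac{6335183}{256} \approx -24747.0$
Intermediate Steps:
$h = \frac{25}{16}$ ($h = \left(5 \cdot \frac{1}{4}\right)^{2} = \left(\frac{5}{4}\right)^{2} = \frac{25}{16} \approx 1.5625$)
$d{\left(M \right)} = -12 + 6 M$
$w{\left(T \right)} = \frac{14641}{256}$ ($w{\left(T \right)} = \left(\frac{25}{16} + 6\right)^{2} = \left(\frac{121}{16}\right)^{2} = \frac{14641}{256}$)
$w{\left(d{\left(g \right)} \right)} - 24804 = \frac{14641}{256} - 24804 = - \frac{6335183}{256}$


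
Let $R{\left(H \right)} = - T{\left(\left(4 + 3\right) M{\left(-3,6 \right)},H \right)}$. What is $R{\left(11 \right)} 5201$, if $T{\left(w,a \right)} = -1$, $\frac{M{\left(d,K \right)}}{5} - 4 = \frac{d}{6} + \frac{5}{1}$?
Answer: $5201$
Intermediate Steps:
$M{\left(d,K \right)} = 45 + \frac{5 d}{6}$ ($M{\left(d,K \right)} = 20 + 5 \left(\frac{d}{6} + \frac{5}{1}\right) = 20 + 5 \left(d \frac{1}{6} + 5 \cdot 1\right) = 20 + 5 \left(\frac{d}{6} + 5\right) = 20 + 5 \left(5 + \frac{d}{6}\right) = 20 + \left(25 + \frac{5 d}{6}\right) = 45 + \frac{5 d}{6}$)
$R{\left(H \right)} = 1$ ($R{\left(H \right)} = \left(-1\right) \left(-1\right) = 1$)
$R{\left(11 \right)} 5201 = 1 \cdot 5201 = 5201$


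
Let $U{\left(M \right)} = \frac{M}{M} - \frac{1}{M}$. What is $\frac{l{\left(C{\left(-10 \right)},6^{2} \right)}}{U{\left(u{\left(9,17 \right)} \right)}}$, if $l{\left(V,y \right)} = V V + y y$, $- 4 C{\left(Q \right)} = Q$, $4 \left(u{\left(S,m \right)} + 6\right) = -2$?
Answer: $\frac{67717}{60} \approx 1128.6$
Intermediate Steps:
$u{\left(S,m \right)} = - \frac{13}{2}$ ($u{\left(S,m \right)} = -6 + \frac{1}{4} \left(-2\right) = -6 - \frac{1}{2} = - \frac{13}{2}$)
$C{\left(Q \right)} = - \frac{Q}{4}$
$U{\left(M \right)} = 1 - \frac{1}{M}$
$l{\left(V,y \right)} = V^{2} + y^{2}$
$\frac{l{\left(C{\left(-10 \right)},6^{2} \right)}}{U{\left(u{\left(9,17 \right)} \right)}} = \frac{\left(\left(- \frac{1}{4}\right) \left(-10\right)\right)^{2} + \left(6^{2}\right)^{2}}{\frac{1}{- \frac{13}{2}} \left(-1 - \frac{13}{2}\right)} = \frac{\left(\frac{5}{2}\right)^{2} + 36^{2}}{\left(- \frac{2}{13}\right) \left(- \frac{15}{2}\right)} = \frac{\frac{25}{4} + 1296}{\frac{15}{13}} = \frac{5209}{4} \cdot \frac{13}{15} = \frac{67717}{60}$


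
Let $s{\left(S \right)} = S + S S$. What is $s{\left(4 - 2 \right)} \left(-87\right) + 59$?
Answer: $-463$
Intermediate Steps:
$s{\left(S \right)} = S + S^{2}$
$s{\left(4 - 2 \right)} \left(-87\right) + 59 = \left(4 - 2\right) \left(1 + \left(4 - 2\right)\right) \left(-87\right) + 59 = 2 \left(1 + 2\right) \left(-87\right) + 59 = 2 \cdot 3 \left(-87\right) + 59 = 6 \left(-87\right) + 59 = -522 + 59 = -463$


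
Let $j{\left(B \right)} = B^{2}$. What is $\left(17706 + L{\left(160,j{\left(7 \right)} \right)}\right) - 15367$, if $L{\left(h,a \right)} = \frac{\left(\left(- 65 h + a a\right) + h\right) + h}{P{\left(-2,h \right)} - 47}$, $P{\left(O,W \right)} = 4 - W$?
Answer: $\frac{68928}{29} \approx 2376.8$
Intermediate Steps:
$L{\left(h,a \right)} = \frac{a^{2} - 63 h}{-43 - h}$ ($L{\left(h,a \right)} = \frac{\left(\left(- 65 h + a a\right) + h\right) + h}{\left(4 - h\right) - 47} = \frac{\left(\left(- 65 h + a^{2}\right) + h\right) + h}{-43 - h} = \frac{\left(\left(a^{2} - 65 h\right) + h\right) + h}{-43 - h} = \frac{\left(a^{2} - 64 h\right) + h}{-43 - h} = \frac{a^{2} - 63 h}{-43 - h}$)
$\left(17706 + L{\left(160,j{\left(7 \right)} \right)}\right) - 15367 = \left(17706 + \frac{- \left(7^{2}\right)^{2} + 63 \cdot 160}{43 + 160}\right) - 15367 = \left(17706 + \frac{- 49^{2} + 10080}{203}\right) - 15367 = \left(17706 + \frac{\left(-1\right) 2401 + 10080}{203}\right) - 15367 = \left(17706 + \frac{-2401 + 10080}{203}\right) - 15367 = \left(17706 + \frac{1}{203} \cdot 7679\right) - 15367 = \left(17706 + \frac{1097}{29}\right) - 15367 = \frac{514571}{29} - 15367 = \frac{68928}{29}$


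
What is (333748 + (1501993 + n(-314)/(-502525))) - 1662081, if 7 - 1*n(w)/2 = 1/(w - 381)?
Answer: 60651601582768/349254875 ≈ 1.7366e+5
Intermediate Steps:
n(w) = 14 - 2/(-381 + w) (n(w) = 14 - 2/(w - 381) = 14 - 2/(-381 + w))
(333748 + (1501993 + n(-314)/(-502525))) - 1662081 = (333748 + (1501993 + (2*(-2668 + 7*(-314))/(-381 - 314))/(-502525))) - 1662081 = (333748 + (1501993 + (2*(-2668 - 2198)/(-695))*(-1/502525))) - 1662081 = (333748 + (1501993 + (2*(-1/695)*(-4866))*(-1/502525))) - 1662081 = (333748 + (1501993 + (9732/695)*(-1/502525))) - 1662081 = (333748 + (1501993 - 9732/349254875)) - 1662081 = (333748 + 524578377456143/349254875) - 1662081 = 641141493477643/349254875 - 1662081 = 60651601582768/349254875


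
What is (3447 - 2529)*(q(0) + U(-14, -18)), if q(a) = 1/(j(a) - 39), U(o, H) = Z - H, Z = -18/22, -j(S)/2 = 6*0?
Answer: 2252160/143 ≈ 15749.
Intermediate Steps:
j(S) = 0 (j(S) = -12*0 = -2*0 = 0)
Z = -9/11 (Z = -18*1/22 = -9/11 ≈ -0.81818)
U(o, H) = -9/11 - H
q(a) = -1/39 (q(a) = 1/(0 - 39) = 1/(-39) = -1/39)
(3447 - 2529)*(q(0) + U(-14, -18)) = (3447 - 2529)*(-1/39 + (-9/11 - 1*(-18))) = 918*(-1/39 + (-9/11 + 18)) = 918*(-1/39 + 189/11) = 918*(7360/429) = 2252160/143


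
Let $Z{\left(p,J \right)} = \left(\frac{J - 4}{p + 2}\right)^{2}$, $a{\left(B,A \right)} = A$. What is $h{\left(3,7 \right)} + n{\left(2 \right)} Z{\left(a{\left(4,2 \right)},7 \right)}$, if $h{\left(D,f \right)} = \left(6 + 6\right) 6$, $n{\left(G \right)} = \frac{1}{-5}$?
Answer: $\frac{5751}{80} \approx 71.887$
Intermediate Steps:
$n{\left(G \right)} = - \frac{1}{5}$
$h{\left(D,f \right)} = 72$ ($h{\left(D,f \right)} = 12 \cdot 6 = 72$)
$Z{\left(p,J \right)} = \frac{\left(-4 + J\right)^{2}}{\left(2 + p\right)^{2}}$ ($Z{\left(p,J \right)} = \left(\frac{-4 + J}{2 + p}\right)^{2} = \frac{\left(-4 + J\right)^{2}}{\left(2 + p\right)^{2}}$)
$h{\left(3,7 \right)} + n{\left(2 \right)} Z{\left(a{\left(4,2 \right)},7 \right)} = 72 - \frac{\left(-4 + 7\right)^{2} \frac{1}{\left(2 + 2\right)^{2}}}{5} = 72 - \frac{3^{2} \cdot \frac{1}{16}}{5} = 72 - \frac{9 \cdot \frac{1}{16}}{5} = 72 - \frac{9}{80} = \frac{5751}{80}$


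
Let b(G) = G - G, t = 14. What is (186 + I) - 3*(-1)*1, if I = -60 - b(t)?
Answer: 129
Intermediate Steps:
b(G) = 0
I = -60 (I = -60 - 1*0 = -60 + 0 = -60)
(186 + I) - 3*(-1)*1 = (186 - 60) - 3*(-1)*1 = 126 + 3*1 = 126 + 3 = 129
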